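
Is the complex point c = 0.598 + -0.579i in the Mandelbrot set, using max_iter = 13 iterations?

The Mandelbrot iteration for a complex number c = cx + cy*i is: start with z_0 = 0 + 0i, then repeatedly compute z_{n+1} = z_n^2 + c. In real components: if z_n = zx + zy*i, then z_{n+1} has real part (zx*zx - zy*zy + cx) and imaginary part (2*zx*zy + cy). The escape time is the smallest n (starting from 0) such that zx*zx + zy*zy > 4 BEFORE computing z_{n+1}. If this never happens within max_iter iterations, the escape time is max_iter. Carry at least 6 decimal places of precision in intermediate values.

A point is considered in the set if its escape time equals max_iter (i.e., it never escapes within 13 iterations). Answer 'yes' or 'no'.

z_0 = 0 + 0i, c = 0.5980 + -0.5790i
Iter 1: z = 0.5980 + -0.5790i, |z|^2 = 0.6928
Iter 2: z = 0.6204 + -1.2715i, |z|^2 = 2.0015
Iter 3: z = -0.6338 + -2.1566i, |z|^2 = 5.0525
Escaped at iteration 3

Answer: no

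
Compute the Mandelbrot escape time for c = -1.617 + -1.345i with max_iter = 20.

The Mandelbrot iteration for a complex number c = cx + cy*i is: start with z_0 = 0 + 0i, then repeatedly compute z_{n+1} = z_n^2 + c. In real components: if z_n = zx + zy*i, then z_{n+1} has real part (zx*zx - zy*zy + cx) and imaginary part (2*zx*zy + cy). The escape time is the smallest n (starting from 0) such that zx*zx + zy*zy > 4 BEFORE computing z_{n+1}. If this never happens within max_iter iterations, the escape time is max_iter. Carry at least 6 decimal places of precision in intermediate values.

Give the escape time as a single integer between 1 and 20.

Answer: 1

Derivation:
z_0 = 0 + 0i, c = -1.6170 + -1.3450i
Iter 1: z = -1.6170 + -1.3450i, |z|^2 = 4.4237
Escaped at iteration 1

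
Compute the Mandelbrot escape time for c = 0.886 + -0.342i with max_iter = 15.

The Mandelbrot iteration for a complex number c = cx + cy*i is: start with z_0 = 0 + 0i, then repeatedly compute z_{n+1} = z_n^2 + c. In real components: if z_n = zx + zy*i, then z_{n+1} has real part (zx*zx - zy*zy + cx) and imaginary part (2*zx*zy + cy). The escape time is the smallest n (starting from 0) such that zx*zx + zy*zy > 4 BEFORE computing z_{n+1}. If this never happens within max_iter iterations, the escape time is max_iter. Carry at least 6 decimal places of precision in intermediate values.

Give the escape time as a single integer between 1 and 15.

Answer: 3

Derivation:
z_0 = 0 + 0i, c = 0.8860 + -0.3420i
Iter 1: z = 0.8860 + -0.3420i, |z|^2 = 0.9020
Iter 2: z = 1.5540 + -0.9480i, |z|^2 = 3.3138
Iter 3: z = 2.4023 + -3.2885i, |z|^2 = 16.5852
Escaped at iteration 3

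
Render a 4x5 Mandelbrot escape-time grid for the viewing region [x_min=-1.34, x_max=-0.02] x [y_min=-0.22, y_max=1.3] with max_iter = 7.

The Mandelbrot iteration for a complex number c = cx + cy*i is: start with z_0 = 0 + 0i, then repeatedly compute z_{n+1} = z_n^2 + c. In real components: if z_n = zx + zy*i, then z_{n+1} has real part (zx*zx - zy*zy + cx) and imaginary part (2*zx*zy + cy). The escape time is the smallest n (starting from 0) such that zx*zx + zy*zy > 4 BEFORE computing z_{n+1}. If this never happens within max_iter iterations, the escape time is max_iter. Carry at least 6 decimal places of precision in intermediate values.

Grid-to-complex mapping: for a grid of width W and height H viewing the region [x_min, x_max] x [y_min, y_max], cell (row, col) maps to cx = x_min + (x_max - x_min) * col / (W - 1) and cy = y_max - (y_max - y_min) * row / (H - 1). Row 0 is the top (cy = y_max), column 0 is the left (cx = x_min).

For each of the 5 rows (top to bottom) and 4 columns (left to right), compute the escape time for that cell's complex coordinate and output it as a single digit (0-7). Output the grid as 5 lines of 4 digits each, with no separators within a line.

Answer: 2232
3347
3577
7777
7777

Derivation:
(row=0, col=0): c = -1.3400 + 1.3000i → escape time 2
(row=0, col=1): c = -0.9000 + 1.3000i → escape time 2
(row=0, col=2): c = -0.4600 + 1.3000i → escape time 3
(row=0, col=3): c = -0.0200 + 1.3000i → escape time 2
(row=1, col=0): c = -1.3400 + 0.9200i → escape time 3
(row=1, col=1): c = -0.9000 + 0.9200i → escape time 3
(row=1, col=2): c = -0.4600 + 0.9200i → escape time 4
(row=1, col=3): c = -0.0200 + 0.9200i → escape time 7
(row=2, col=0): c = -1.3400 + 0.5400i → escape time 3
(row=2, col=1): c = -0.9000 + 0.5400i → escape time 5
(row=2, col=2): c = -0.4600 + 0.5400i → escape time 7
(row=2, col=3): c = -0.0200 + 0.5400i → escape time 7
(row=3, col=0): c = -1.3400 + 0.1600i → escape time 7
(row=3, col=1): c = -0.9000 + 0.1600i → escape time 7
(row=3, col=2): c = -0.4600 + 0.1600i → escape time 7
(row=3, col=3): c = -0.0200 + 0.1600i → escape time 7
(row=4, col=0): c = -1.3400 + -0.2200i → escape time 7
(row=4, col=1): c = -0.9000 + -0.2200i → escape time 7
(row=4, col=2): c = -0.4600 + -0.2200i → escape time 7
(row=4, col=3): c = -0.0200 + -0.2200i → escape time 7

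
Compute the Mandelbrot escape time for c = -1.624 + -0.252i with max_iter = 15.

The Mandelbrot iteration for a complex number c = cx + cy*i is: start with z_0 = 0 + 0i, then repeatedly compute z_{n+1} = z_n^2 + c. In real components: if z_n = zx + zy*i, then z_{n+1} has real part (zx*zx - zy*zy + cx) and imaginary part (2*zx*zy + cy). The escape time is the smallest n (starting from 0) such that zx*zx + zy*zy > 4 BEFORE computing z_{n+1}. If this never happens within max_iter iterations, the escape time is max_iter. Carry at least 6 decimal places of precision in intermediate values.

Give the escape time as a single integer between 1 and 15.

Answer: 4

Derivation:
z_0 = 0 + 0i, c = -1.6240 + -0.2520i
Iter 1: z = -1.6240 + -0.2520i, |z|^2 = 2.7009
Iter 2: z = 0.9499 + 0.5665i, |z|^2 = 1.2232
Iter 3: z = -1.0427 + 0.8242i, |z|^2 = 1.7664
Iter 4: z = -1.2162 + -1.9707i, |z|^2 = 5.3628
Escaped at iteration 4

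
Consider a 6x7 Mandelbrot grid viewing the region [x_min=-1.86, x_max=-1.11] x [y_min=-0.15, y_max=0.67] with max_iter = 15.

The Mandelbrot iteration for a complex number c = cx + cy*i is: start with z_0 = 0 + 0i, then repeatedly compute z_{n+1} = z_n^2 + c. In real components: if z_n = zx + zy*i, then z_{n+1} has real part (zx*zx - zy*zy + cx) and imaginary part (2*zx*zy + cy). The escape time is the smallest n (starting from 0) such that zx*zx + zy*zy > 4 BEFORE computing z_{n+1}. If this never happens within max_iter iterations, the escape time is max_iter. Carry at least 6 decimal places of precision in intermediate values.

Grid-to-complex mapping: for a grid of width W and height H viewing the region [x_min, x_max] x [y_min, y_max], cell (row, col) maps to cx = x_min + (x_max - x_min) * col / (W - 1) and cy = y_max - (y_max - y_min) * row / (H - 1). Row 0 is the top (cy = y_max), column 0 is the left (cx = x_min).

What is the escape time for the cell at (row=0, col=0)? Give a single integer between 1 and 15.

Answer: 2

Derivation:
z_0 = 0 + 0i, c = -1.8600 + 0.6700i
Iter 1: z = -1.8600 + 0.6700i, |z|^2 = 3.9085
Iter 2: z = 1.1507 + -1.8224i, |z|^2 = 4.6453
Escaped at iteration 2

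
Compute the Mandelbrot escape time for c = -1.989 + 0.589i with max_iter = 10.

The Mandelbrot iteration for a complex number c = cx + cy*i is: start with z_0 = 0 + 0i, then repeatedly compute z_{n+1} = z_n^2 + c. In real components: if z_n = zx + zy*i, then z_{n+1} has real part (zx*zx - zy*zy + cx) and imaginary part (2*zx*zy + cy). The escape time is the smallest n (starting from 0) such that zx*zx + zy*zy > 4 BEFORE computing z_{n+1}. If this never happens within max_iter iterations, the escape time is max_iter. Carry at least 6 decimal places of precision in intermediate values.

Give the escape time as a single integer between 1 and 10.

z_0 = 0 + 0i, c = -1.9890 + 0.5890i
Iter 1: z = -1.9890 + 0.5890i, |z|^2 = 4.3030
Escaped at iteration 1

Answer: 1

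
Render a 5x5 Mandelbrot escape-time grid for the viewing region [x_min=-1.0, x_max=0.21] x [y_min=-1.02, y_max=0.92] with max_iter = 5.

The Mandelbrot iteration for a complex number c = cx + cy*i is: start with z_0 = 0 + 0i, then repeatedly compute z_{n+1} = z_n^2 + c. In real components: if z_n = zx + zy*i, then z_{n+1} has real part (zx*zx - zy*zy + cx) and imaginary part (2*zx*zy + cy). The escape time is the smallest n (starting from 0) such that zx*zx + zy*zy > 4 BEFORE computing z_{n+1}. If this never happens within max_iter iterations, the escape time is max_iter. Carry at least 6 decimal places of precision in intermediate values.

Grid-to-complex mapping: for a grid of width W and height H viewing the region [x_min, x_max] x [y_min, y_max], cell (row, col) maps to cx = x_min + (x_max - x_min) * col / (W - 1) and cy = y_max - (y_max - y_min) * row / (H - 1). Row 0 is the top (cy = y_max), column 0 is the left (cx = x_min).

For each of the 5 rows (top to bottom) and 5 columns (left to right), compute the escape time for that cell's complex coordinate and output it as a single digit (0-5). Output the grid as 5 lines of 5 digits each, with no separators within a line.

Answer: 34554
55555
55555
55555
33454

Derivation:
(row=0, col=0): c = -1.0000 + 0.9200i → escape time 3
(row=0, col=1): c = -0.6975 + 0.9200i → escape time 4
(row=0, col=2): c = -0.3950 + 0.9200i → escape time 5
(row=0, col=3): c = -0.0925 + 0.9200i → escape time 5
(row=0, col=4): c = 0.2100 + 0.9200i → escape time 4
(row=1, col=0): c = -1.0000 + 0.4350i → escape time 5
(row=1, col=1): c = -0.6975 + 0.4350i → escape time 5
(row=1, col=2): c = -0.3950 + 0.4350i → escape time 5
(row=1, col=3): c = -0.0925 + 0.4350i → escape time 5
(row=1, col=4): c = 0.2100 + 0.4350i → escape time 5
(row=2, col=0): c = -1.0000 + -0.0500i → escape time 5
(row=2, col=1): c = -0.6975 + -0.0500i → escape time 5
(row=2, col=2): c = -0.3950 + -0.0500i → escape time 5
(row=2, col=3): c = -0.0925 + -0.0500i → escape time 5
(row=2, col=4): c = 0.2100 + -0.0500i → escape time 5
(row=3, col=0): c = -1.0000 + -0.5350i → escape time 5
(row=3, col=1): c = -0.6975 + -0.5350i → escape time 5
(row=3, col=2): c = -0.3950 + -0.5350i → escape time 5
(row=3, col=3): c = -0.0925 + -0.5350i → escape time 5
(row=3, col=4): c = 0.2100 + -0.5350i → escape time 5
(row=4, col=0): c = -1.0000 + -1.0200i → escape time 3
(row=4, col=1): c = -0.6975 + -1.0200i → escape time 3
(row=4, col=2): c = -0.3950 + -1.0200i → escape time 4
(row=4, col=3): c = -0.0925 + -1.0200i → escape time 5
(row=4, col=4): c = 0.2100 + -1.0200i → escape time 4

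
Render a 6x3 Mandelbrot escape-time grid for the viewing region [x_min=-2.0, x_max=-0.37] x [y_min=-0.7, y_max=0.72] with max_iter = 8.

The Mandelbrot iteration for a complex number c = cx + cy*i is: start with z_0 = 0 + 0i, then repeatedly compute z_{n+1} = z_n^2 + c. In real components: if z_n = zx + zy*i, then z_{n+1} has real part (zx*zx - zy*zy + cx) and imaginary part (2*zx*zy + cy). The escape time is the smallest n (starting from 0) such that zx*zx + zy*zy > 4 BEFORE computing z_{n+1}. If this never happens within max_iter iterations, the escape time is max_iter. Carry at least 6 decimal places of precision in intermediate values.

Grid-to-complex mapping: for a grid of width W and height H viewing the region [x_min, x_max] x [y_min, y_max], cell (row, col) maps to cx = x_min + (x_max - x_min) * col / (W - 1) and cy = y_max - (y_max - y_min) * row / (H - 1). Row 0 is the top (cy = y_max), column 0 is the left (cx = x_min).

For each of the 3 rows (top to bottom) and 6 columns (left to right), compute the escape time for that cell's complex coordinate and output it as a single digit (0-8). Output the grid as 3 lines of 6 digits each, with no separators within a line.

(row=0, col=0): c = -2.0000 + 0.7200i → escape time 1
(row=0, col=1): c = -1.6740 + 0.7200i → escape time 3
(row=0, col=2): c = -1.3480 + 0.7200i → escape time 3
(row=0, col=3): c = -1.0220 + 0.7200i → escape time 4
(row=0, col=4): c = -0.6960 + 0.7200i → escape time 5
(row=0, col=5): c = -0.3700 + 0.7200i → escape time 8
(row=1, col=0): c = -2.0000 + 0.0100i → escape time 1
(row=1, col=1): c = -1.6740 + 0.0100i → escape time 8
(row=1, col=2): c = -1.3480 + 0.0100i → escape time 8
(row=1, col=3): c = -1.0220 + 0.0100i → escape time 8
(row=1, col=4): c = -0.6960 + 0.0100i → escape time 8
(row=1, col=5): c = -0.3700 + 0.0100i → escape time 8
(row=2, col=0): c = -2.0000 + -0.7000i → escape time 1
(row=2, col=1): c = -1.6740 + -0.7000i → escape time 3
(row=2, col=2): c = -1.3480 + -0.7000i → escape time 3
(row=2, col=3): c = -1.0220 + -0.7000i → escape time 4
(row=2, col=4): c = -0.6960 + -0.7000i → escape time 5
(row=2, col=5): c = -0.3700 + -0.7000i → escape time 8

Answer: 133458
188888
133458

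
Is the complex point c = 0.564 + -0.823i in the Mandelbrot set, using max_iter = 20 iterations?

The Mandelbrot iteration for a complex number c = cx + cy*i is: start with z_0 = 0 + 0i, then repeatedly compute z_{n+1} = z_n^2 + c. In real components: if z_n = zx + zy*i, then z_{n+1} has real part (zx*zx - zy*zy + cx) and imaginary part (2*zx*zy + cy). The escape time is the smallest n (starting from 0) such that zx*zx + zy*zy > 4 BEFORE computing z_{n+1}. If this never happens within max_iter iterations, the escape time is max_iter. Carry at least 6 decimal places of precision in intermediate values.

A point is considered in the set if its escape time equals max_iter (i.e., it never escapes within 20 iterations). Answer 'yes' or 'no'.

Answer: no

Derivation:
z_0 = 0 + 0i, c = 0.5640 + -0.8230i
Iter 1: z = 0.5640 + -0.8230i, |z|^2 = 0.9954
Iter 2: z = 0.2048 + -1.7513i, |z|^2 = 3.1091
Iter 3: z = -2.4613 + -1.5402i, |z|^2 = 8.4302
Escaped at iteration 3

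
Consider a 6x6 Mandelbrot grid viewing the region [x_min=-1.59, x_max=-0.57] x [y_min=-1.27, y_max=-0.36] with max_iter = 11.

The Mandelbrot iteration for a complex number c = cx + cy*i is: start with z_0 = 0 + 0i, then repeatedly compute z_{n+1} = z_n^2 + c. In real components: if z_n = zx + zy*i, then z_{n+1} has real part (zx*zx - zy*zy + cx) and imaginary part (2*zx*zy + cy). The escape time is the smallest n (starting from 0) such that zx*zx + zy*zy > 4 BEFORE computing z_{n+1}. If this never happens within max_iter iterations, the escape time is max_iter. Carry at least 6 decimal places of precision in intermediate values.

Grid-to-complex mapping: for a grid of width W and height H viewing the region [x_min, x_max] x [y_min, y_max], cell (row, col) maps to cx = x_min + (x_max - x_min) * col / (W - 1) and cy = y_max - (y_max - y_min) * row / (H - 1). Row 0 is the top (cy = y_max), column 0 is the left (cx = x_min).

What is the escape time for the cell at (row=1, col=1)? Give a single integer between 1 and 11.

z_0 = 0 + 0i, c = -1.3860 + -0.5420i
Iter 1: z = -1.3860 + -0.5420i, |z|^2 = 2.2148
Iter 2: z = 0.2412 + 0.9604i, |z|^2 = 0.9806
Iter 3: z = -2.2502 + -0.0786i, |z|^2 = 5.0697
Escaped at iteration 3

Answer: 3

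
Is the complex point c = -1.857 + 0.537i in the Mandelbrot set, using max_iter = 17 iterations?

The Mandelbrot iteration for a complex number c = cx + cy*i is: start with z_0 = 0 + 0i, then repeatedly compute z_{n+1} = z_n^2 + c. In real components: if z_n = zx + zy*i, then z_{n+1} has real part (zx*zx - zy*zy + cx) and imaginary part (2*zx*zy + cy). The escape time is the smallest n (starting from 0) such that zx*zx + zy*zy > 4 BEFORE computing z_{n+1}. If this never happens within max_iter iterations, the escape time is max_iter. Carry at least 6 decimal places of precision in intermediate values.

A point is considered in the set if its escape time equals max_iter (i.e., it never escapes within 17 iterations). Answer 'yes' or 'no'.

Answer: no

Derivation:
z_0 = 0 + 0i, c = -1.8570 + 0.5370i
Iter 1: z = -1.8570 + 0.5370i, |z|^2 = 3.7368
Iter 2: z = 1.3031 + -1.4574i, |z|^2 = 3.8221
Iter 3: z = -2.2830 + -3.2613i, |z|^2 = 15.8482
Escaped at iteration 3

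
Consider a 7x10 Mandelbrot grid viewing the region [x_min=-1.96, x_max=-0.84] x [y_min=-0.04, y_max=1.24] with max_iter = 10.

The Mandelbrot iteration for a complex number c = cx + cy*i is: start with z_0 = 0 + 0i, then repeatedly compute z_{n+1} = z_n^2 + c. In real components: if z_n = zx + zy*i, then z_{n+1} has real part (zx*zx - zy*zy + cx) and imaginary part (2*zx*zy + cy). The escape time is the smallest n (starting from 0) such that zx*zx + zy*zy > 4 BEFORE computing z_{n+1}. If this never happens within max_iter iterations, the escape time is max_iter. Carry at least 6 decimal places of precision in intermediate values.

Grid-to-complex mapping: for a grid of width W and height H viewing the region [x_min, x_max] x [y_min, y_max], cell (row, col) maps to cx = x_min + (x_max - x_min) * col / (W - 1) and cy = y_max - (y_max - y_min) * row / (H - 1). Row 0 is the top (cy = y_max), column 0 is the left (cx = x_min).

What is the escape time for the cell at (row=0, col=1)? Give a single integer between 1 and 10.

Answer: 1

Derivation:
z_0 = 0 + 0i, c = -1.7733 + 1.2400i
Iter 1: z = -1.7733 + 1.2400i, |z|^2 = 4.6823
Escaped at iteration 1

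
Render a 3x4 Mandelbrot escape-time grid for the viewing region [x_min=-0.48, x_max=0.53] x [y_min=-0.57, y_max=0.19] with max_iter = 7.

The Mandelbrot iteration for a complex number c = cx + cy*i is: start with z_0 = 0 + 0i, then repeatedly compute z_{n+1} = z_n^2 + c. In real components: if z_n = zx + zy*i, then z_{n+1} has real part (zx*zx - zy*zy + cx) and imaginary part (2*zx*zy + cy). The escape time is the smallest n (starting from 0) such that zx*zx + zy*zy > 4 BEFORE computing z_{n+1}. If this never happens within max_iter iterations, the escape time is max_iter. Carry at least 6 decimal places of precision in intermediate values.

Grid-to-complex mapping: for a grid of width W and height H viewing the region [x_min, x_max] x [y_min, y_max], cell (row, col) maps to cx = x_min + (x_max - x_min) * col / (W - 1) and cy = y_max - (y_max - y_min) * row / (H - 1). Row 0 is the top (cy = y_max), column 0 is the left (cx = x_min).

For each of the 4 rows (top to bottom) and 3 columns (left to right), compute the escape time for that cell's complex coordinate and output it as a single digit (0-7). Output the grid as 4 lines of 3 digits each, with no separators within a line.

Answer: 775
775
775
774

Derivation:
(row=0, col=0): c = -0.4800 + 0.1900i → escape time 7
(row=0, col=1): c = 0.0250 + 0.1900i → escape time 7
(row=0, col=2): c = 0.5300 + 0.1900i → escape time 5
(row=1, col=0): c = -0.4800 + -0.0633i → escape time 7
(row=1, col=1): c = 0.0250 + -0.0633i → escape time 7
(row=1, col=2): c = 0.5300 + -0.0633i → escape time 5
(row=2, col=0): c = -0.4800 + -0.3167i → escape time 7
(row=2, col=1): c = 0.0250 + -0.3167i → escape time 7
(row=2, col=2): c = 0.5300 + -0.3167i → escape time 5
(row=3, col=0): c = -0.4800 + -0.5700i → escape time 7
(row=3, col=1): c = 0.0250 + -0.5700i → escape time 7
(row=3, col=2): c = 0.5300 + -0.5700i → escape time 4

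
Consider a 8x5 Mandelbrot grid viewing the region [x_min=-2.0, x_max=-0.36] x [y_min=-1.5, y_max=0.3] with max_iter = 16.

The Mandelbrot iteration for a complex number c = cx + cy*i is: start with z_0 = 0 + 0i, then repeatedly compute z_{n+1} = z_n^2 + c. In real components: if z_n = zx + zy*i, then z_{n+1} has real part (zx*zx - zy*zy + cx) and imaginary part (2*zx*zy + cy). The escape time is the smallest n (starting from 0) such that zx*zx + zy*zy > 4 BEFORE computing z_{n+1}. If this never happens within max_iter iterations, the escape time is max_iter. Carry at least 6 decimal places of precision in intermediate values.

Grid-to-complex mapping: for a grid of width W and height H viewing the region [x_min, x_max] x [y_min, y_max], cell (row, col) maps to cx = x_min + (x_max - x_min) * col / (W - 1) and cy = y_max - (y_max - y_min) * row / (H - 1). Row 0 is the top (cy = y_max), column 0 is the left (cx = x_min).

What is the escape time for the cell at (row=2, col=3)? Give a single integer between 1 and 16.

Answer: 3

Derivation:
z_0 = 0 + 0i, c = -1.2971 + -0.6000i
Iter 1: z = -1.2971 + -0.6000i, |z|^2 = 2.0426
Iter 2: z = 0.0254 + 0.9566i, |z|^2 = 0.9157
Iter 3: z = -2.2115 + -0.5513i, |z|^2 = 5.1948
Escaped at iteration 3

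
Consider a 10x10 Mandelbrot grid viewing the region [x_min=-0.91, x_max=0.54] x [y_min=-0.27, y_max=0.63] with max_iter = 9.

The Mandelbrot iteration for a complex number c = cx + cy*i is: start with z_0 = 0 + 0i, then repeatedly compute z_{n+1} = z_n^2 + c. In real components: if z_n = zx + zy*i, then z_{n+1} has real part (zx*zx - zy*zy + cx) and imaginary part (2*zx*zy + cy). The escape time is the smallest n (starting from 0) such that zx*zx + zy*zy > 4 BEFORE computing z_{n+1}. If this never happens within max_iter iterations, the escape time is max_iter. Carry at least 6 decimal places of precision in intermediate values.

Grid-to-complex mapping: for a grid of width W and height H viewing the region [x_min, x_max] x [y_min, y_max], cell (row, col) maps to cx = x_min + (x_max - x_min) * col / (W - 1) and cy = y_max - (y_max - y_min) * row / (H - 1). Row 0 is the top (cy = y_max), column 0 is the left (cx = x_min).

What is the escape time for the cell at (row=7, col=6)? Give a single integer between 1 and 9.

Answer: 9

Derivation:
z_0 = 0 + 0i, c = 0.0567 + -0.0700i
Iter 1: z = 0.0567 + -0.0700i, |z|^2 = 0.0081
Iter 2: z = 0.0550 + -0.0779i, |z|^2 = 0.0091
Iter 3: z = 0.0536 + -0.0786i, |z|^2 = 0.0090
Iter 4: z = 0.0534 + -0.0784i, |z|^2 = 0.0090
Iter 5: z = 0.0534 + -0.0784i, |z|^2 = 0.0090
Iter 6: z = 0.0534 + -0.0784i, |z|^2 = 0.0090
Iter 7: z = 0.0534 + -0.0784i, |z|^2 = 0.0090
Iter 8: z = 0.0534 + -0.0784i, |z|^2 = 0.0090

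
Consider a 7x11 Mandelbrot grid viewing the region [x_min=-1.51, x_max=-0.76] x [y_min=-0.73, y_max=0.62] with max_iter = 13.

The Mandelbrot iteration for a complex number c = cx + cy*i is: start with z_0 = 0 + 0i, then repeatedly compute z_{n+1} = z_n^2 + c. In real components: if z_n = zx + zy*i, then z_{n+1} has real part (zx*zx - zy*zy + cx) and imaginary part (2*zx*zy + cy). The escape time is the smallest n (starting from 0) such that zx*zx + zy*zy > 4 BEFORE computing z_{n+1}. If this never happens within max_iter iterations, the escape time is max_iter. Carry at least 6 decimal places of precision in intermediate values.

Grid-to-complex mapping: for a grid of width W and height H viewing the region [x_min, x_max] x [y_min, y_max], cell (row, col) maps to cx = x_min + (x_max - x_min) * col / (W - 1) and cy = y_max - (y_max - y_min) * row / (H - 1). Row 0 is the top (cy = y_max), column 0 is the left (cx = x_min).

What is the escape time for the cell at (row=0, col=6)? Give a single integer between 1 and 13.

z_0 = 0 + 0i, c = -0.7600 + 0.6200i
Iter 1: z = -0.7600 + 0.6200i, |z|^2 = 0.9620
Iter 2: z = -0.5668 + -0.3224i, |z|^2 = 0.4252
Iter 3: z = -0.5427 + 0.9855i, |z|^2 = 1.2657
Iter 4: z = -1.4367 + -0.4496i, |z|^2 = 2.2661
Iter 5: z = 1.1018 + 1.9118i, |z|^2 = 4.8691
Escaped at iteration 5

Answer: 5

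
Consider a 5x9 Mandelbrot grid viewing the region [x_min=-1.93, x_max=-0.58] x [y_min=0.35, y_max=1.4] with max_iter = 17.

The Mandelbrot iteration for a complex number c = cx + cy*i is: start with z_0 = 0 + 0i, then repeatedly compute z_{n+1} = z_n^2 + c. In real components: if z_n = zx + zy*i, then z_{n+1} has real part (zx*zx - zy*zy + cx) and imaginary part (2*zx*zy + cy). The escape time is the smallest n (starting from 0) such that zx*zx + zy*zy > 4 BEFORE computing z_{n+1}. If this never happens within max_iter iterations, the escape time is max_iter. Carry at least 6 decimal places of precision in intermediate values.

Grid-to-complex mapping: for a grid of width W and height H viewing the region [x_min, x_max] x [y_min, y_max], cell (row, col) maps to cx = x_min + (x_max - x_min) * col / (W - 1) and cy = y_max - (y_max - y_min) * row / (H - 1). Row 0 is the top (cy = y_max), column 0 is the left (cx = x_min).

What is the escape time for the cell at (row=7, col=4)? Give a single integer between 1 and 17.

z_0 = 0 + 0i, c = -0.5800 + 0.4813i
Iter 1: z = -0.5800 + 0.4813i, |z|^2 = 0.5680
Iter 2: z = -0.4752 + -0.0770i, |z|^2 = 0.2317
Iter 3: z = -0.3601 + 0.5544i, |z|^2 = 0.4371
Iter 4: z = -0.7577 + 0.0819i, |z|^2 = 0.5808
Iter 5: z = -0.0126 + 0.3571i, |z|^2 = 0.1277
Iter 6: z = -0.7074 + 0.4723i, |z|^2 = 0.7234
Iter 7: z = -0.3027 + -0.1869i, |z|^2 = 0.1265
Iter 8: z = -0.5233 + 0.5944i, |z|^2 = 0.6271
Iter 9: z = -0.6594 + -0.1408i, |z|^2 = 0.4547
Iter 10: z = -0.1650 + 0.6670i, |z|^2 = 0.4721
Iter 11: z = -0.9976 + 0.2612i, |z|^2 = 1.0635
Iter 12: z = 0.3470 + -0.0399i, |z|^2 = 0.1220
Iter 13: z = -0.4612 + 0.4536i, |z|^2 = 0.4184
Iter 14: z = -0.5731 + 0.0629i, |z|^2 = 0.3324
Iter 15: z = -0.2556 + 0.4091i, |z|^2 = 0.2327
Iter 16: z = -0.6821 + 0.2721i, |z|^2 = 0.5393

Answer: 17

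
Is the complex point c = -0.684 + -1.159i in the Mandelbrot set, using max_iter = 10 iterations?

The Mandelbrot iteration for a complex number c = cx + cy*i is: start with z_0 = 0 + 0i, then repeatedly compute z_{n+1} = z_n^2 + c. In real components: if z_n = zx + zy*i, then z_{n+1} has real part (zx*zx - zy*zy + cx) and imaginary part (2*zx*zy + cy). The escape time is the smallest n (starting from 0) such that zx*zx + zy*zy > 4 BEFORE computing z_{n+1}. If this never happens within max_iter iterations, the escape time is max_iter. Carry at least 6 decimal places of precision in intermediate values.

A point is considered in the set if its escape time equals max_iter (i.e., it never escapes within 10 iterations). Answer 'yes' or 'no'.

z_0 = 0 + 0i, c = -0.6840 + -1.1590i
Iter 1: z = -0.6840 + -1.1590i, |z|^2 = 1.8111
Iter 2: z = -1.5594 + 0.4265i, |z|^2 = 2.6137
Iter 3: z = 1.5659 + -2.4892i, |z|^2 = 8.6483
Escaped at iteration 3

Answer: no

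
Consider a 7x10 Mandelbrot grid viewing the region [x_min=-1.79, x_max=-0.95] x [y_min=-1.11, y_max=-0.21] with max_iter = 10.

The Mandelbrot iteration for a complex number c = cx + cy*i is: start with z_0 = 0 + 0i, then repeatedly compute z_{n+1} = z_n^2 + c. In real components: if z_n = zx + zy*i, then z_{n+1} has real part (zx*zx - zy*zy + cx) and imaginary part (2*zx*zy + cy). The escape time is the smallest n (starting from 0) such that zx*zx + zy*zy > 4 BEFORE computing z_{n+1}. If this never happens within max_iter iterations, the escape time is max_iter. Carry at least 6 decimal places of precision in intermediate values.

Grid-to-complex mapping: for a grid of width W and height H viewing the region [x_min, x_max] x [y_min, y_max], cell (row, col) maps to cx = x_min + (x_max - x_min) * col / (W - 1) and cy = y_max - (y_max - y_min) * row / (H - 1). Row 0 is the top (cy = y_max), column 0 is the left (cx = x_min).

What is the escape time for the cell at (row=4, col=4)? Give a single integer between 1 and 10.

z_0 = 0 + 0i, c = -1.2300 + -0.6100i
Iter 1: z = -1.2300 + -0.6100i, |z|^2 = 1.8850
Iter 2: z = -0.0892 + 0.8906i, |z|^2 = 0.8011
Iter 3: z = -2.0152 + -0.7689i, |z|^2 = 4.6523
Escaped at iteration 3

Answer: 3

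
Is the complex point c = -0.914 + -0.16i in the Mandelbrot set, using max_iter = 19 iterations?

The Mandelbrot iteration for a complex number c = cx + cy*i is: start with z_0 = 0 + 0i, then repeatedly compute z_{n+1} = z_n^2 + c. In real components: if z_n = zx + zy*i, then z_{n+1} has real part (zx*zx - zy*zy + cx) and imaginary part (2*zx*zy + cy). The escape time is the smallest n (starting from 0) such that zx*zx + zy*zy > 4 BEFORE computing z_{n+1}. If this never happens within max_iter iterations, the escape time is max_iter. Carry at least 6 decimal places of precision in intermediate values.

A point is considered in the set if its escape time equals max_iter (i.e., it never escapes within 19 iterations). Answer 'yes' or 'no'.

Answer: yes

Derivation:
z_0 = 0 + 0i, c = -0.9140 + -0.1600i
Iter 1: z = -0.9140 + -0.1600i, |z|^2 = 0.8610
Iter 2: z = -0.1042 + 0.1325i, |z|^2 = 0.0284
Iter 3: z = -0.9207 + -0.1876i, |z|^2 = 0.8829
Iter 4: z = -0.1015 + 0.1855i, |z|^2 = 0.0447
Iter 5: z = -0.9381 + -0.1977i, |z|^2 = 0.9191
Iter 6: z = -0.0731 + 0.2108i, |z|^2 = 0.0498
Iter 7: z = -0.9531 + -0.1908i, |z|^2 = 0.9448
Iter 8: z = -0.0420 + 0.2037i, |z|^2 = 0.0433
Iter 9: z = -0.9537 + -0.1771i, |z|^2 = 0.9410
Iter 10: z = -0.0357 + 0.1778i, |z|^2 = 0.0329
Iter 11: z = -0.9443 + -0.1727i, |z|^2 = 0.9216
Iter 12: z = -0.0520 + 0.1662i, |z|^2 = 0.0303
Iter 13: z = -0.9389 + -0.1773i, |z|^2 = 0.9130
Iter 14: z = -0.0639 + 0.1729i, |z|^2 = 0.0340
Iter 15: z = -0.9398 + -0.1821i, |z|^2 = 0.9164
Iter 16: z = -0.0639 + 0.1823i, |z|^2 = 0.0373
Iter 17: z = -0.9431 + -0.1833i, |z|^2 = 0.9231
Iter 18: z = -0.0581 + 0.1857i, |z|^2 = 0.0379
Did not escape in 19 iterations → in set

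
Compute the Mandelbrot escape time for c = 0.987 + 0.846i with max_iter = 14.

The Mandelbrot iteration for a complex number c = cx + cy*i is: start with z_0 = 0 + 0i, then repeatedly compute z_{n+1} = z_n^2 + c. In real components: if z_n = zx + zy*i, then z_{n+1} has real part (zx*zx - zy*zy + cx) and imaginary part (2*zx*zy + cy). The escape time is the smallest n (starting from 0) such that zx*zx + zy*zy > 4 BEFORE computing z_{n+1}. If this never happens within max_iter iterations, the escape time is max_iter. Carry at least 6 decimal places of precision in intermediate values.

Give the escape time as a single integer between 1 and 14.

z_0 = 0 + 0i, c = 0.9870 + 0.8460i
Iter 1: z = 0.9870 + 0.8460i, |z|^2 = 1.6899
Iter 2: z = 1.2455 + 2.5160i, |z|^2 = 7.8814
Escaped at iteration 2

Answer: 2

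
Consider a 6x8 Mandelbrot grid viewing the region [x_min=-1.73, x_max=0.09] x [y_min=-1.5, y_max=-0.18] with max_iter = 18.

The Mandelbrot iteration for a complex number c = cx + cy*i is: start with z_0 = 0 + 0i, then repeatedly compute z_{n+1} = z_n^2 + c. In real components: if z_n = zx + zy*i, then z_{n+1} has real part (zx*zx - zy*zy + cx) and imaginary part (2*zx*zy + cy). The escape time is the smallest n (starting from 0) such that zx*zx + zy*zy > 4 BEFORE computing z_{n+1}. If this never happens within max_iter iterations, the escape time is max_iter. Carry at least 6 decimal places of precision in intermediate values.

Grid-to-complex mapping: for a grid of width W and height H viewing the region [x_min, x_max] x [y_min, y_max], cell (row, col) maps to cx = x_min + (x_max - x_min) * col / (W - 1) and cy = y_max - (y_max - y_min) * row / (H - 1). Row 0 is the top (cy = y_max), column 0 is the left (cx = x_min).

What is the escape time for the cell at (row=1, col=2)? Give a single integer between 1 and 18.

Answer: 9

Derivation:
z_0 = 0 + 0i, c = -1.0020 + -0.3686i
Iter 1: z = -1.0020 + -0.3686i, |z|^2 = 1.1398
Iter 2: z = -0.1338 + 0.3700i, |z|^2 = 0.1548
Iter 3: z = -1.1210 + -0.4676i, |z|^2 = 1.4754
Iter 4: z = 0.0360 + 0.6799i, |z|^2 = 0.4635
Iter 5: z = -1.4629 + -0.3196i, |z|^2 = 2.2423
Iter 6: z = 1.0360 + 0.5665i, |z|^2 = 1.3942
Iter 7: z = -0.2497 + 0.8053i, |z|^2 = 0.7108
Iter 8: z = -1.5881 + -0.7707i, |z|^2 = 3.1162
Iter 9: z = 0.9261 + 2.0794i, |z|^2 = 5.1818
Escaped at iteration 9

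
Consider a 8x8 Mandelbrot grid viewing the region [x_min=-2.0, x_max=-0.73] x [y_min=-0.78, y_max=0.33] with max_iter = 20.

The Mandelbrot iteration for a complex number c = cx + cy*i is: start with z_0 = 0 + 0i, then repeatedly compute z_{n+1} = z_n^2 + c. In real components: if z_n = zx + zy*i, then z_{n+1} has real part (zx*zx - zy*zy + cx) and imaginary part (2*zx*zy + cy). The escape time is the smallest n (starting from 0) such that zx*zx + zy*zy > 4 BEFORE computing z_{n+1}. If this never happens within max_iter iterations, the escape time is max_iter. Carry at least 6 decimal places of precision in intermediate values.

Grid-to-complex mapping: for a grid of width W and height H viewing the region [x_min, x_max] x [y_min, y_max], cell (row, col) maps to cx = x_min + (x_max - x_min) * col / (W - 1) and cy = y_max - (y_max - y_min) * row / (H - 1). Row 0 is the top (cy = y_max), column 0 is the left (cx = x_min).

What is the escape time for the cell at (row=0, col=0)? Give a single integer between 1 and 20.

Answer: 1

Derivation:
z_0 = 0 + 0i, c = -2.0000 + 0.3300i
Iter 1: z = -2.0000 + 0.3300i, |z|^2 = 4.1089
Escaped at iteration 1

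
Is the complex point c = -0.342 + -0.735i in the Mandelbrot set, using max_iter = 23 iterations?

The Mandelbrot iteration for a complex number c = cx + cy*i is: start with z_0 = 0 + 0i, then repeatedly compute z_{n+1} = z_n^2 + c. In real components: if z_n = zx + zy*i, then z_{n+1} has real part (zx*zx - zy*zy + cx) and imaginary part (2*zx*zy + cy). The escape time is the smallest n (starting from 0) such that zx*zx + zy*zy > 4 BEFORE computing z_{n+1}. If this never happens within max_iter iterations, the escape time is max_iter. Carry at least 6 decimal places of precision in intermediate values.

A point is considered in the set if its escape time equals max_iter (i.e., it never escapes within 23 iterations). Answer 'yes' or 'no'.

Answer: no

Derivation:
z_0 = 0 + 0i, c = -0.3420 + -0.7350i
Iter 1: z = -0.3420 + -0.7350i, |z|^2 = 0.6572
Iter 2: z = -0.7653 + -0.2323i, |z|^2 = 0.6396
Iter 3: z = 0.1897 + -0.3795i, |z|^2 = 0.1800
Iter 4: z = -0.4501 + -0.8790i, |z|^2 = 0.9751
Iter 5: z = -0.9120 + 0.0562i, |z|^2 = 0.8350
Iter 6: z = 0.4867 + -0.8375i, |z|^2 = 0.9382
Iter 7: z = -0.8065 + -1.5501i, |z|^2 = 3.0534
Iter 8: z = -2.0945 + 1.7654i, |z|^2 = 7.5037
Escaped at iteration 8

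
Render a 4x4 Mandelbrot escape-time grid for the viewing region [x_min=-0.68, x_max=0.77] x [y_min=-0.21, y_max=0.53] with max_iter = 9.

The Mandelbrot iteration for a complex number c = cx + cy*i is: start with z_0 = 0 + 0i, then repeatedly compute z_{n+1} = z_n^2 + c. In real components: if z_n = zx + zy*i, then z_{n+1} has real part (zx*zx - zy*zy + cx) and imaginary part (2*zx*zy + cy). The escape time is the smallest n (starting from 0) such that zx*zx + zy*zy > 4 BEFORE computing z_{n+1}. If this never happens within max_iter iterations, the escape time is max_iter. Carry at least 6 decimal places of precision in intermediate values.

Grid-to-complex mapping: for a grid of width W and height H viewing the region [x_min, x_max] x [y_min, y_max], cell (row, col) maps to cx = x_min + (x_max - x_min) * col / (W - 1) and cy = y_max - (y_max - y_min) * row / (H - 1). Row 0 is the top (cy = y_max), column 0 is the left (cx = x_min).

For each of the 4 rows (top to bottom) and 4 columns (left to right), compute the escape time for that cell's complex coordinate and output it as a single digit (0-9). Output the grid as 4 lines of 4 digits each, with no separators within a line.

Answer: 8993
9993
9993
9993

Derivation:
(row=0, col=0): c = -0.6800 + 0.5300i → escape time 8
(row=0, col=1): c = -0.1967 + 0.5300i → escape time 9
(row=0, col=2): c = 0.2867 + 0.5300i → escape time 9
(row=0, col=3): c = 0.7700 + 0.5300i → escape time 3
(row=1, col=0): c = -0.6800 + 0.2833i → escape time 9
(row=1, col=1): c = -0.1967 + 0.2833i → escape time 9
(row=1, col=2): c = 0.2867 + 0.2833i → escape time 9
(row=1, col=3): c = 0.7700 + 0.2833i → escape time 3
(row=2, col=0): c = -0.6800 + 0.0367i → escape time 9
(row=2, col=1): c = -0.1967 + 0.0367i → escape time 9
(row=2, col=2): c = 0.2867 + 0.0367i → escape time 9
(row=2, col=3): c = 0.7700 + 0.0367i → escape time 3
(row=3, col=0): c = -0.6800 + -0.2100i → escape time 9
(row=3, col=1): c = -0.1967 + -0.2100i → escape time 9
(row=3, col=2): c = 0.2867 + -0.2100i → escape time 9
(row=3, col=3): c = 0.7700 + -0.2100i → escape time 3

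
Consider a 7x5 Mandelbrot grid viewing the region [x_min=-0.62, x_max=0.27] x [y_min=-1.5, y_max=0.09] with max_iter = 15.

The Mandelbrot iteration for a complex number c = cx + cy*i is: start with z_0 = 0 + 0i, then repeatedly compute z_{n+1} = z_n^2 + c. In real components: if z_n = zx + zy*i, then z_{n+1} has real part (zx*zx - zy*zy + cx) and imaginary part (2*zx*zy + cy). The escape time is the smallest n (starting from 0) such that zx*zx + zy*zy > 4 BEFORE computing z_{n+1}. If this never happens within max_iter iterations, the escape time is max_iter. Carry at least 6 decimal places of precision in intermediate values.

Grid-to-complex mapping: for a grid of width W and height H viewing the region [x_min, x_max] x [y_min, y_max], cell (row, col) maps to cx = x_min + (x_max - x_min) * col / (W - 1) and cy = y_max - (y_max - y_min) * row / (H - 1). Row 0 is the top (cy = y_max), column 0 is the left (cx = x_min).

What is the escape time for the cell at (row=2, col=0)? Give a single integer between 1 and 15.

Answer: 7

Derivation:
z_0 = 0 + 0i, c = -0.6200 + -0.7050i
Iter 1: z = -0.6200 + -0.7050i, |z|^2 = 0.8814
Iter 2: z = -0.7326 + 0.1692i, |z|^2 = 0.5654
Iter 3: z = -0.1119 + -0.9529i, |z|^2 = 0.9206
Iter 4: z = -1.5155 + -0.4918i, |z|^2 = 2.5387
Iter 5: z = 1.4350 + 0.7856i, |z|^2 = 2.6764
Iter 6: z = 0.8222 + 1.5496i, |z|^2 = 3.0773
Iter 7: z = -2.3452 + 1.8432i, |z|^2 = 8.8972
Escaped at iteration 7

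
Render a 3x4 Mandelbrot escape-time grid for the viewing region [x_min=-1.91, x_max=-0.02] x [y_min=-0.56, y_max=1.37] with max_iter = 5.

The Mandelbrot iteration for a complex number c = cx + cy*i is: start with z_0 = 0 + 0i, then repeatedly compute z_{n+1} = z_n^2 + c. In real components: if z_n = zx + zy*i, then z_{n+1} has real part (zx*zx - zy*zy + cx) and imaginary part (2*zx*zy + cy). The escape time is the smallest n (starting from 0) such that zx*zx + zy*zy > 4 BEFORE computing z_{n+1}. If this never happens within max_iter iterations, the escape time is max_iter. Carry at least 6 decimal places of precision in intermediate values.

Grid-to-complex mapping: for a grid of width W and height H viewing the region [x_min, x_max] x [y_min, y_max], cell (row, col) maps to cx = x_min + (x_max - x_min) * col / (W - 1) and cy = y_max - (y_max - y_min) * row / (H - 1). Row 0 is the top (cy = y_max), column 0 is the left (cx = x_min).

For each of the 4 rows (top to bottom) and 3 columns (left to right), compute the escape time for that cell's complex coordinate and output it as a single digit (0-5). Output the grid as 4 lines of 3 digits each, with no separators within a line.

Answer: 122
145
555
255

Derivation:
(row=0, col=0): c = -1.9100 + 1.3700i → escape time 1
(row=0, col=1): c = -0.9650 + 1.3700i → escape time 2
(row=0, col=2): c = -0.0200 + 1.3700i → escape time 2
(row=1, col=0): c = -1.9100 + 0.7267i → escape time 1
(row=1, col=1): c = -0.9650 + 0.7267i → escape time 4
(row=1, col=2): c = -0.0200 + 0.7267i → escape time 5
(row=2, col=0): c = -1.9100 + 0.0833i → escape time 5
(row=2, col=1): c = -0.9650 + 0.0833i → escape time 5
(row=2, col=2): c = -0.0200 + 0.0833i → escape time 5
(row=3, col=0): c = -1.9100 + -0.5600i → escape time 2
(row=3, col=1): c = -0.9650 + -0.5600i → escape time 5
(row=3, col=2): c = -0.0200 + -0.5600i → escape time 5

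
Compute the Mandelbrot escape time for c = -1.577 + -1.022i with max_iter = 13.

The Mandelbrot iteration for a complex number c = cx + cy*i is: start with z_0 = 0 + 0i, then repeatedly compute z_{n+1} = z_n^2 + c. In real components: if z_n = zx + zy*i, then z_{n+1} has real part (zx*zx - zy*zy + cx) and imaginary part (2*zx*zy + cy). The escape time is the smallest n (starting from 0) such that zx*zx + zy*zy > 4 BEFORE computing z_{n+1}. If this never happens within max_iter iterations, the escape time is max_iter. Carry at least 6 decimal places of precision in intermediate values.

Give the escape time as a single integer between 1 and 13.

z_0 = 0 + 0i, c = -1.5770 + -1.0220i
Iter 1: z = -1.5770 + -1.0220i, |z|^2 = 3.5314
Iter 2: z = -0.1346 + 2.2014i, |z|^2 = 4.8642
Escaped at iteration 2

Answer: 2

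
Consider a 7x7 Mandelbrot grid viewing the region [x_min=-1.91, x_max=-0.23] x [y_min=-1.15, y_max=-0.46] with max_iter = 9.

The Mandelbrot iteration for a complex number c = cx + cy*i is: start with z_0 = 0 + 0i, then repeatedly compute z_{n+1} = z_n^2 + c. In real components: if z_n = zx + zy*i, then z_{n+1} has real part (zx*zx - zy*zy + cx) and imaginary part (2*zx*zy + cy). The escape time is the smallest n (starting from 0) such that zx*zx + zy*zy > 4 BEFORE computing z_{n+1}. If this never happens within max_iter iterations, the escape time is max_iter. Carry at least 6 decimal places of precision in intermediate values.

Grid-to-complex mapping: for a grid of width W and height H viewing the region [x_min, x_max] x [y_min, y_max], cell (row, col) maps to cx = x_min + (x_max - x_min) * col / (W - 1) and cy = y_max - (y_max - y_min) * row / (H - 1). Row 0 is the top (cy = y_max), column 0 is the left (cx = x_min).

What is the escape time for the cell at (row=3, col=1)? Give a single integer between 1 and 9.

Answer: 3

Derivation:
z_0 = 0 + 0i, c = -1.6300 + -0.8050i
Iter 1: z = -1.6300 + -0.8050i, |z|^2 = 3.3049
Iter 2: z = 0.3789 + 1.8193i, |z|^2 = 3.4534
Iter 3: z = -4.7963 + 0.5736i, |z|^2 = 23.3335
Escaped at iteration 3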